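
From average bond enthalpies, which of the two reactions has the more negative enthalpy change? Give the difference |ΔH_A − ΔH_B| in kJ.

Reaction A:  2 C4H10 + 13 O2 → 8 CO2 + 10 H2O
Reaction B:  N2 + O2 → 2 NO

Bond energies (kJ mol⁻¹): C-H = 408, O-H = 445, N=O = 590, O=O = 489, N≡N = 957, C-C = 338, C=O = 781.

Reaction A, by 5117 kJ

Reaction A:
  Bonds broken (reactants):
    C-C: 6 × 338 = 2028
    C-H: 20 × 408 = 8160
    O=O: 13 × 489 = 6357
    Σ(broken) = 16545 kJ
  Bonds formed (products):
    C=O: 16 × 781 = 12496
    O-H: 20 × 445 = 8900
    Σ(formed) = 21396 kJ
  ΔH_A = 16545 − 21396 = −4851 kJ
Reaction B:
  Bonds broken (reactants):
    N≡N: 1 × 957 = 957
    O=O: 1 × 489 = 489
    Σ(broken) = 1446 kJ
  Bonds formed (products):
    N=O: 2 × 590 = 1180
    Σ(formed) = 1180 kJ
  ΔH_B = 1446 − 1180 = +266 kJ
ΔH_A − ΔH_B = −5117 kJ, so reaction A has the more negative ΔH; |ΔH_A − ΔH_B| = 5117 kJ.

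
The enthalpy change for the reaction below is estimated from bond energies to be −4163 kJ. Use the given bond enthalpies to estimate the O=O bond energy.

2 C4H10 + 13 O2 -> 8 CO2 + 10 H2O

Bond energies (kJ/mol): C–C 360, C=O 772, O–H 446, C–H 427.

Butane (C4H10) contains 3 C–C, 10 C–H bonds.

Let D be the O=O bond energy.
Σ(broken) = 6×360 + 20×427 + 13×D = 10700 + 13D
Σ(formed) = 16×772 + 20×446 = 21272
ΔH = Σ(broken) − Σ(formed) = (10700 + 13D) − (21272) = −10572 + 13D
Setting this equal to −4163 kJ gives 13D = 6409, so D = 493 kJ/mol.

D(O=O) ≈ 493 kJ/mol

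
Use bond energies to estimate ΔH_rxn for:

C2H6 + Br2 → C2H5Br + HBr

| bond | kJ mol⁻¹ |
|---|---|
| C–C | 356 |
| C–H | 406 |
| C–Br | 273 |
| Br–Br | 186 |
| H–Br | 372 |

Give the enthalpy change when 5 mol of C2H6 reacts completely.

ΔH = −265 kJ

Bonds broken (reactants):
  Br–Br: 1 × 186 = 186
  C–C: 1 × 356 = 356
  C–H: 6 × 406 = 2436
  Σ(broken) = 2978 kJ
Bonds formed (products):
  C–Br: 1 × 273 = 273
  C–C: 1 × 356 = 356
  C–H: 5 × 406 = 2030
  H–Br: 1 × 372 = 372
  Σ(formed) = 3031 kJ
ΔH = Σ(broken) − Σ(formed) = 2978 − 3031 = −53 kJ
For 5× the reaction as written: 5 × (−53) = −265 kJ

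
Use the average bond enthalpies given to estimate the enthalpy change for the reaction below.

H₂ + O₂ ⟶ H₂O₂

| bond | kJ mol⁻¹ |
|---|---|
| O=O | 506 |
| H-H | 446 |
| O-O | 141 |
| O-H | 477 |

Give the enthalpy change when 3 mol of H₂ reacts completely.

ΔH = −429 kJ

Bonds broken (reactants):
  H-H: 1 × 446 = 446
  O=O: 1 × 506 = 506
  Σ(broken) = 952 kJ
Bonds formed (products):
  O-H: 2 × 477 = 954
  O-O: 1 × 141 = 141
  Σ(formed) = 1095 kJ
ΔH = Σ(broken) − Σ(formed) = 952 − 1095 = −143 kJ
For 3× the reaction as written: 3 × (−143) = −429 kJ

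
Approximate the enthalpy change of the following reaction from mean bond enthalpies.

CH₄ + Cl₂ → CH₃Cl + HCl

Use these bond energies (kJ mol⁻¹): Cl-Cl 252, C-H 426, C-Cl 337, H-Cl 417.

ΔH ≈ −76 kJ

Bonds broken (reactants):
  C-H: 4 × 426 = 1704
  Cl-Cl: 1 × 252 = 252
  Σ(broken) = 1956 kJ
Bonds formed (products):
  C-Cl: 1 × 337 = 337
  C-H: 3 × 426 = 1278
  H-Cl: 1 × 417 = 417
  Σ(formed) = 2032 kJ
ΔH = Σ(broken) − Σ(formed) = 1956 − 2032 = −76 kJ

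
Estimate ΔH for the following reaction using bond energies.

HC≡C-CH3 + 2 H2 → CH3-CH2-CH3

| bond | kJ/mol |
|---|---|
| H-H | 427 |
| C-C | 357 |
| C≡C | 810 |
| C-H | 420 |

Bonds broken (reactants):
  C≡C: 1 × 810 = 810
  C-C: 1 × 357 = 357
  C-H: 4 × 420 = 1680
  H-H: 2 × 427 = 854
  Σ(broken) = 3701 kJ
Bonds formed (products):
  C-C: 2 × 357 = 714
  C-H: 8 × 420 = 3360
  Σ(formed) = 4074 kJ
ΔH = Σ(broken) − Σ(formed) = 3701 − 4074 = −373 kJ

ΔH ≈ −373 kJ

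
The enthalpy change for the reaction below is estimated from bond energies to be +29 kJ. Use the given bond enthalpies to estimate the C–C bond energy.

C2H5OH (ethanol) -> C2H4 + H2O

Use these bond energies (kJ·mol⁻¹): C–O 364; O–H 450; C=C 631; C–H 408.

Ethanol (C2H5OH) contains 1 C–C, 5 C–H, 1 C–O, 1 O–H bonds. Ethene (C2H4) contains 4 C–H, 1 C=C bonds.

Let D be the C–C bond energy.
Σ(broken) = 1×D + 5×408 + 1×364 + 1×450 = 2854 + D
Σ(formed) = 4×408 + 1×631 + 2×450 = 3163
ΔH = Σ(broken) − Σ(formed) = (2854 + D) − (3163) = −309 + D
Setting this equal to +29 kJ gives D = 338 kJ/mol.

D(C–C) ≈ 338 kJ/mol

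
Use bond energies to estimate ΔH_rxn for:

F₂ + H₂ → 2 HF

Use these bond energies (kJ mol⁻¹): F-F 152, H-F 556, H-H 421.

ΔH ≈ −539 kJ

Bonds broken (reactants):
  F-F: 1 × 152 = 152
  H-H: 1 × 421 = 421
  Σ(broken) = 573 kJ
Bonds formed (products):
  H-F: 2 × 556 = 1112
  Σ(formed) = 1112 kJ
ΔH = Σ(broken) − Σ(formed) = 573 − 1112 = −539 kJ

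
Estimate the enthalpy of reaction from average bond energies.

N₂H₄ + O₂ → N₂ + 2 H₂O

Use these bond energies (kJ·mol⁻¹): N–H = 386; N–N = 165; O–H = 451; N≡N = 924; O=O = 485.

ΔH ≈ −534 kJ

Bonds broken (reactants):
  N–H: 4 × 386 = 1544
  N–N: 1 × 165 = 165
  O=O: 1 × 485 = 485
  Σ(broken) = 2194 kJ
Bonds formed (products):
  N≡N: 1 × 924 = 924
  O–H: 4 × 451 = 1804
  Σ(formed) = 2728 kJ
ΔH = Σ(broken) − Σ(formed) = 2194 − 2728 = −534 kJ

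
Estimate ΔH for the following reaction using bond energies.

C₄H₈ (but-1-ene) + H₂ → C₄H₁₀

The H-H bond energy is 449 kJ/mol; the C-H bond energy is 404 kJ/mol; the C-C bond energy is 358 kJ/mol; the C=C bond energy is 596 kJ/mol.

ΔH ≈ −121 kJ

Bonds broken (reactants):
  C-C: 2 × 358 = 716
  C-H: 8 × 404 = 3232
  C=C: 1 × 596 = 596
  H-H: 1 × 449 = 449
  Σ(broken) = 4993 kJ
Bonds formed (products):
  C-C: 3 × 358 = 1074
  C-H: 10 × 404 = 4040
  Σ(formed) = 5114 kJ
ΔH = Σ(broken) − Σ(formed) = 4993 − 5114 = −121 kJ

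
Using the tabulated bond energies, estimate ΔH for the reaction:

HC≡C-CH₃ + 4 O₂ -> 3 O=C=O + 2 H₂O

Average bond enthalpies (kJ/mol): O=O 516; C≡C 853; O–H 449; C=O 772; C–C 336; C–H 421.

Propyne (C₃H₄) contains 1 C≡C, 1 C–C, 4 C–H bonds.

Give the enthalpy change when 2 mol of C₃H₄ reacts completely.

ΔH = −2982 kJ

Bonds broken (reactants):
  C≡C: 1 × 853 = 853
  C–C: 1 × 336 = 336
  C–H: 4 × 421 = 1684
  O=O: 4 × 516 = 2064
  Σ(broken) = 4937 kJ
Bonds formed (products):
  C=O: 6 × 772 = 4632
  O–H: 4 × 449 = 1796
  Σ(formed) = 6428 kJ
ΔH = Σ(broken) − Σ(formed) = 4937 − 6428 = −1491 kJ
For 2× the reaction as written: 2 × (−1491) = −2982 kJ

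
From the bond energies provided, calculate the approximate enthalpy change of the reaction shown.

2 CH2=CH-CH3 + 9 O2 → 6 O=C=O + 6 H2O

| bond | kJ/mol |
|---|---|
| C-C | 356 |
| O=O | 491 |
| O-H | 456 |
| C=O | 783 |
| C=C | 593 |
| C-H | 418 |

ΔH ≈ −3535 kJ

Bonds broken (reactants):
  C-C: 2 × 356 = 712
  C-H: 12 × 418 = 5016
  C=C: 2 × 593 = 1186
  O=O: 9 × 491 = 4419
  Σ(broken) = 11333 kJ
Bonds formed (products):
  C=O: 12 × 783 = 9396
  O-H: 12 × 456 = 5472
  Σ(formed) = 14868 kJ
ΔH = Σ(broken) − Σ(formed) = 11333 − 14868 = −3535 kJ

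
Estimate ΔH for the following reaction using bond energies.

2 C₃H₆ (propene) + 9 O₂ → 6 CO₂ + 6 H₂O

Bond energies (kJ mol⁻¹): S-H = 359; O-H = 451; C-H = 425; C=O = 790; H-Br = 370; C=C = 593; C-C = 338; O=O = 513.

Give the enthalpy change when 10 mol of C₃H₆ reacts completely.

Bonds broken (reactants):
  C-C: 2 × 338 = 676
  C-H: 12 × 425 = 5100
  C=C: 2 × 593 = 1186
  O=O: 9 × 513 = 4617
  Σ(broken) = 11579 kJ
Bonds formed (products):
  C=O: 12 × 790 = 9480
  O-H: 12 × 451 = 5412
  Σ(formed) = 14892 kJ
ΔH = Σ(broken) − Σ(formed) = 11579 − 14892 = −3313 kJ
For 5× the reaction as written: 5 × (−3313) = −16565 kJ

ΔH = −16565 kJ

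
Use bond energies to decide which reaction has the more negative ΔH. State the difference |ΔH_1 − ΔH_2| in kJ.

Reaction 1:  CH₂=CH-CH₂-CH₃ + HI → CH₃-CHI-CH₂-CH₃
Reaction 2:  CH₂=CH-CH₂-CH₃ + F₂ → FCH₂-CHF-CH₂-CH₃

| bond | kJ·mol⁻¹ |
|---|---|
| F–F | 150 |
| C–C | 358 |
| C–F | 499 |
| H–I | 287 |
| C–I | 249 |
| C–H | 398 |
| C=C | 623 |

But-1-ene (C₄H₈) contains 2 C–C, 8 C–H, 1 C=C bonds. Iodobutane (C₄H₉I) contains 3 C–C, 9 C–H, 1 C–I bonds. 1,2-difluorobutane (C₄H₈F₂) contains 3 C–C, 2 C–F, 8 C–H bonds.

Reaction 2, by 488 kJ

Reaction 1:
  Bonds broken (reactants):
    C–C: 2 × 358 = 716
    C–H: 8 × 398 = 3184
    C=C: 1 × 623 = 623
    H–I: 1 × 287 = 287
    Σ(broken) = 4810 kJ
  Bonds formed (products):
    C–C: 3 × 358 = 1074
    C–H: 9 × 398 = 3582
    C–I: 1 × 249 = 249
    Σ(formed) = 4905 kJ
  ΔH_1 = 4810 − 4905 = −95 kJ
Reaction 2:
  Bonds broken (reactants):
    C–C: 2 × 358 = 716
    C–H: 8 × 398 = 3184
    C=C: 1 × 623 = 623
    F–F: 1 × 150 = 150
    Σ(broken) = 4673 kJ
  Bonds formed (products):
    C–C: 3 × 358 = 1074
    C–F: 2 × 499 = 998
    C–H: 8 × 398 = 3184
    Σ(formed) = 5256 kJ
  ΔH_2 = 4673 − 5256 = −583 kJ
ΔH_1 − ΔH_2 = +488 kJ, so reaction 2 has the more negative ΔH; |ΔH_1 − ΔH_2| = 488 kJ.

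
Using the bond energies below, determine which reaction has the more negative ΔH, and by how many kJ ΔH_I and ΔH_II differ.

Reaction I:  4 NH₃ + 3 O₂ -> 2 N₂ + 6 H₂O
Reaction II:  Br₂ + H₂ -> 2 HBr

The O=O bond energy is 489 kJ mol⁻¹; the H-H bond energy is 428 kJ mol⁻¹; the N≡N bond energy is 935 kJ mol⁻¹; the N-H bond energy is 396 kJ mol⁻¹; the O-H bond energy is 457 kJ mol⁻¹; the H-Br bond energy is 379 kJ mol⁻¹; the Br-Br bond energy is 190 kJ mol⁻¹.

Reaction I, by 995 kJ

Reaction I:
  Bonds broken (reactants):
    N-H: 12 × 396 = 4752
    O=O: 3 × 489 = 1467
    Σ(broken) = 6219 kJ
  Bonds formed (products):
    N≡N: 2 × 935 = 1870
    O-H: 12 × 457 = 5484
    Σ(formed) = 7354 kJ
  ΔH_I = 6219 − 7354 = −1135 kJ
Reaction II:
  Bonds broken (reactants):
    Br-Br: 1 × 190 = 190
    H-H: 1 × 428 = 428
    Σ(broken) = 618 kJ
  Bonds formed (products):
    H-Br: 2 × 379 = 758
    Σ(formed) = 758 kJ
  ΔH_II = 618 − 758 = −140 kJ
ΔH_I − ΔH_II = −995 kJ, so reaction I has the more negative ΔH; |ΔH_I − ΔH_II| = 995 kJ.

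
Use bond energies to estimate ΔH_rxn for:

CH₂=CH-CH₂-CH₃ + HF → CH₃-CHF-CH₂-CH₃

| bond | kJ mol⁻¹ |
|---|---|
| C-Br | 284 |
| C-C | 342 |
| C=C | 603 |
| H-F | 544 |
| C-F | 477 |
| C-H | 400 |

Bonds broken (reactants):
  C-C: 2 × 342 = 684
  C-H: 8 × 400 = 3200
  C=C: 1 × 603 = 603
  H-F: 1 × 544 = 544
  Σ(broken) = 5031 kJ
Bonds formed (products):
  C-C: 3 × 342 = 1026
  C-F: 1 × 477 = 477
  C-H: 9 × 400 = 3600
  Σ(formed) = 5103 kJ
ΔH = Σ(broken) − Σ(formed) = 5031 − 5103 = −72 kJ

ΔH ≈ −72 kJ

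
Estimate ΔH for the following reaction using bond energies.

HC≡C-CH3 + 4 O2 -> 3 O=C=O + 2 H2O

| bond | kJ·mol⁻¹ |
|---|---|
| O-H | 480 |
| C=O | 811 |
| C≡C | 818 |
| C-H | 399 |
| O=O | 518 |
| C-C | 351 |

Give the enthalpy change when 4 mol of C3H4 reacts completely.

ΔH = −7796 kJ

Bonds broken (reactants):
  C≡C: 1 × 818 = 818
  C-C: 1 × 351 = 351
  C-H: 4 × 399 = 1596
  O=O: 4 × 518 = 2072
  Σ(broken) = 4837 kJ
Bonds formed (products):
  C=O: 6 × 811 = 4866
  O-H: 4 × 480 = 1920
  Σ(formed) = 6786 kJ
ΔH = Σ(broken) − Σ(formed) = 4837 − 6786 = −1949 kJ
For 4× the reaction as written: 4 × (−1949) = −7796 kJ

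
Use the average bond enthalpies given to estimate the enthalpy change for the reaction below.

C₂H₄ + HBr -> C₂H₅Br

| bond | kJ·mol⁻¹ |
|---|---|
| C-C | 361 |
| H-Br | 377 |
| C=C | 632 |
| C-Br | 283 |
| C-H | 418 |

ΔH ≈ −53 kJ

Bonds broken (reactants):
  C-H: 4 × 418 = 1672
  C=C: 1 × 632 = 632
  H-Br: 1 × 377 = 377
  Σ(broken) = 2681 kJ
Bonds formed (products):
  C-Br: 1 × 283 = 283
  C-C: 1 × 361 = 361
  C-H: 5 × 418 = 2090
  Σ(formed) = 2734 kJ
ΔH = Σ(broken) − Σ(formed) = 2681 − 2734 = −53 kJ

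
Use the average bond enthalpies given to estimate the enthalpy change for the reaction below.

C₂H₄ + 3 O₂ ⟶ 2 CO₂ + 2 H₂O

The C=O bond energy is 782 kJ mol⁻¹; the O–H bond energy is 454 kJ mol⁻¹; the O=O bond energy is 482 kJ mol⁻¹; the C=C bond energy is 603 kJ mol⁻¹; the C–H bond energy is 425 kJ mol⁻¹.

Bonds broken (reactants):
  C–H: 4 × 425 = 1700
  C=C: 1 × 603 = 603
  O=O: 3 × 482 = 1446
  Σ(broken) = 3749 kJ
Bonds formed (products):
  C=O: 4 × 782 = 3128
  O–H: 4 × 454 = 1816
  Σ(formed) = 4944 kJ
ΔH = Σ(broken) − Σ(formed) = 3749 − 4944 = −1195 kJ

ΔH ≈ −1195 kJ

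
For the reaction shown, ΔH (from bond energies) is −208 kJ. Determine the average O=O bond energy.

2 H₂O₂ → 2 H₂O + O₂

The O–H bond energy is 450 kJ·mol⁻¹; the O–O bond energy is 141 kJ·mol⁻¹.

Let D be the O=O bond energy.
Σ(broken) = 4×450 + 2×141 = 2082
Σ(formed) = 4×450 + 1×D = 1800 + D
ΔH = Σ(broken) − Σ(formed) = (2082) − (1800 + D) = +282 − D
Setting this equal to −208 kJ gives D = 490 kJ/mol.

D(O=O) ≈ 490 kJ/mol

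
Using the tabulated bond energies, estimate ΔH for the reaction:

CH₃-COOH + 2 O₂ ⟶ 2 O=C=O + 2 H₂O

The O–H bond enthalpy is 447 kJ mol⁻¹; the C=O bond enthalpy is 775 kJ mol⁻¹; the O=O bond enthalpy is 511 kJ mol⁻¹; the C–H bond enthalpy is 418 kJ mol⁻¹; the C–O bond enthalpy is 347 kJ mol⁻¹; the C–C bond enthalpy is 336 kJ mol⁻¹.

ΔH ≈ −707 kJ

Bonds broken (reactants):
  C–C: 1 × 336 = 336
  C–H: 3 × 418 = 1254
  C–O: 1 × 347 = 347
  C=O: 1 × 775 = 775
  O–H: 1 × 447 = 447
  O=O: 2 × 511 = 1022
  Σ(broken) = 4181 kJ
Bonds formed (products):
  C=O: 4 × 775 = 3100
  O–H: 4 × 447 = 1788
  Σ(formed) = 4888 kJ
ΔH = Σ(broken) − Σ(formed) = 4181 − 4888 = −707 kJ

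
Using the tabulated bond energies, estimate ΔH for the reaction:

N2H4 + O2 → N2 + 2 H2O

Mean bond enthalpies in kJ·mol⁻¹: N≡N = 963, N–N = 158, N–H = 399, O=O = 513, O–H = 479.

ΔH ≈ −612 kJ

Bonds broken (reactants):
  N–H: 4 × 399 = 1596
  N–N: 1 × 158 = 158
  O=O: 1 × 513 = 513
  Σ(broken) = 2267 kJ
Bonds formed (products):
  N≡N: 1 × 963 = 963
  O–H: 4 × 479 = 1916
  Σ(formed) = 2879 kJ
ΔH = Σ(broken) − Σ(formed) = 2267 − 2879 = −612 kJ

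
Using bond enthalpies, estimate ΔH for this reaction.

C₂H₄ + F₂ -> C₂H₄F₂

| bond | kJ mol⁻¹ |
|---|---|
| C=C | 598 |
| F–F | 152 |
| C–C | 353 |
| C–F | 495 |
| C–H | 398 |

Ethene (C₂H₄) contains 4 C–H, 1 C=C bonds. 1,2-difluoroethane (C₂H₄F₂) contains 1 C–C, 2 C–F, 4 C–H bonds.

Bonds broken (reactants):
  C–H: 4 × 398 = 1592
  C=C: 1 × 598 = 598
  F–F: 1 × 152 = 152
  Σ(broken) = 2342 kJ
Bonds formed (products):
  C–C: 1 × 353 = 353
  C–F: 2 × 495 = 990
  C–H: 4 × 398 = 1592
  Σ(formed) = 2935 kJ
ΔH = Σ(broken) − Σ(formed) = 2342 − 2935 = −593 kJ

ΔH ≈ −593 kJ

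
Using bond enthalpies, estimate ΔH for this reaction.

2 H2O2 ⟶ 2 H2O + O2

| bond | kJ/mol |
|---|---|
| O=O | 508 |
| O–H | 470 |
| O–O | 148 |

Bonds broken (reactants):
  O–H: 4 × 470 = 1880
  O–O: 2 × 148 = 296
  Σ(broken) = 2176 kJ
Bonds formed (products):
  O–H: 4 × 470 = 1880
  O=O: 1 × 508 = 508
  Σ(formed) = 2388 kJ
ΔH = Σ(broken) − Σ(formed) = 2176 − 2388 = −212 kJ

ΔH ≈ −212 kJ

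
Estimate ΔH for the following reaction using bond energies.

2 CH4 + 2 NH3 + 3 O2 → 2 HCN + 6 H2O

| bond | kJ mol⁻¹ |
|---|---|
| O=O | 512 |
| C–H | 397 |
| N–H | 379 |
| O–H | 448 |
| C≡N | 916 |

ΔH ≈ −1016 kJ

Bonds broken (reactants):
  C–H: 8 × 397 = 3176
  N–H: 6 × 379 = 2274
  O=O: 3 × 512 = 1536
  Σ(broken) = 6986 kJ
Bonds formed (products):
  C≡N: 2 × 916 = 1832
  C–H: 2 × 397 = 794
  O–H: 12 × 448 = 5376
  Σ(formed) = 8002 kJ
ΔH = Σ(broken) − Σ(formed) = 6986 − 8002 = −1016 kJ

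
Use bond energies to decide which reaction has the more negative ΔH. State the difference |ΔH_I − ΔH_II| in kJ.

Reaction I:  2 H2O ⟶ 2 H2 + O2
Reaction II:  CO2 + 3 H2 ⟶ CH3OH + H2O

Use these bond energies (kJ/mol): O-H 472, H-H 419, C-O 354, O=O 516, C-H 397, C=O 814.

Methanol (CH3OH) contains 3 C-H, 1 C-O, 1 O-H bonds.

Reaction I:
  Bonds broken (reactants):
    O-H: 4 × 472 = 1888
    Σ(broken) = 1888 kJ
  Bonds formed (products):
    H-H: 2 × 419 = 838
    O=O: 1 × 516 = 516
    Σ(formed) = 1354 kJ
  ΔH_I = 1888 − 1354 = +534 kJ
Reaction II:
  Bonds broken (reactants):
    C=O: 2 × 814 = 1628
    H-H: 3 × 419 = 1257
    Σ(broken) = 2885 kJ
  Bonds formed (products):
    C-H: 3 × 397 = 1191
    C-O: 1 × 354 = 354
    O-H: 3 × 472 = 1416
    Σ(formed) = 2961 kJ
  ΔH_II = 2885 − 2961 = −76 kJ
ΔH_I − ΔH_II = +610 kJ, so reaction II has the more negative ΔH; |ΔH_I − ΔH_II| = 610 kJ.

Reaction II, by 610 kJ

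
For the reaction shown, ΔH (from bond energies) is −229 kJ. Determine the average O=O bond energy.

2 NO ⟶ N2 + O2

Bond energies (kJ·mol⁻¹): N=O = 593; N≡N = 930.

Let D be the O=O bond energy.
Σ(broken) = 2×593 = 1186
Σ(formed) = 1×930 + 1×D = 930 + D
ΔH = Σ(broken) − Σ(formed) = (1186) − (930 + D) = +256 − D
Setting this equal to −229 kJ gives D = 485 kJ/mol.

D(O=O) ≈ 485 kJ/mol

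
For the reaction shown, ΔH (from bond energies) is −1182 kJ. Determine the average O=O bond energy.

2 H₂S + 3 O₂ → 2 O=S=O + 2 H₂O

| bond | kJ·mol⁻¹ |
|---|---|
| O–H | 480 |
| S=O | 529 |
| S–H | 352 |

Let D be the O=O bond energy.
Σ(broken) = 3×D + 4×352 = 1408 + 3D
Σ(formed) = 4×480 + 4×529 = 4036
ΔH = Σ(broken) − Σ(formed) = (1408 + 3D) − (4036) = −2628 + 3D
Setting this equal to −1182 kJ gives 3D = 1446, so D = 482 kJ/mol.

D(O=O) ≈ 482 kJ/mol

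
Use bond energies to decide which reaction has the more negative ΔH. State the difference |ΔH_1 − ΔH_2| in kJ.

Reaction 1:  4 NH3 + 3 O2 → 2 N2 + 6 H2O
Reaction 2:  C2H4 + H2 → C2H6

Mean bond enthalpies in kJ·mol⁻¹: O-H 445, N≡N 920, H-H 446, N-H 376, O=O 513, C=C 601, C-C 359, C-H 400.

Reaction 1, by 1017 kJ

Reaction 1:
  Bonds broken (reactants):
    N-H: 12 × 376 = 4512
    O=O: 3 × 513 = 1539
    Σ(broken) = 6051 kJ
  Bonds formed (products):
    N≡N: 2 × 920 = 1840
    O-H: 12 × 445 = 5340
    Σ(formed) = 7180 kJ
  ΔH_1 = 6051 − 7180 = −1129 kJ
Reaction 2:
  Bonds broken (reactants):
    C-H: 4 × 400 = 1600
    C=C: 1 × 601 = 601
    H-H: 1 × 446 = 446
    Σ(broken) = 2647 kJ
  Bonds formed (products):
    C-C: 1 × 359 = 359
    C-H: 6 × 400 = 2400
    Σ(formed) = 2759 kJ
  ΔH_2 = 2647 − 2759 = −112 kJ
ΔH_1 − ΔH_2 = −1017 kJ, so reaction 1 has the more negative ΔH; |ΔH_1 − ΔH_2| = 1017 kJ.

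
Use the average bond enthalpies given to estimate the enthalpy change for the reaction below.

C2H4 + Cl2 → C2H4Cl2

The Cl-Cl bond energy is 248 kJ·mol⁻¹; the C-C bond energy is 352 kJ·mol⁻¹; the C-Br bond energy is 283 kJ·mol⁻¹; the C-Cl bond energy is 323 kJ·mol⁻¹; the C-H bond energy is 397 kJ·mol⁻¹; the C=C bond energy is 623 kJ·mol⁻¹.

ΔH ≈ −127 kJ

Bonds broken (reactants):
  C-H: 4 × 397 = 1588
  C=C: 1 × 623 = 623
  Cl-Cl: 1 × 248 = 248
  Σ(broken) = 2459 kJ
Bonds formed (products):
  C-C: 1 × 352 = 352
  C-Cl: 2 × 323 = 646
  C-H: 4 × 397 = 1588
  Σ(formed) = 2586 kJ
ΔH = Σ(broken) − Σ(formed) = 2459 − 2586 = −127 kJ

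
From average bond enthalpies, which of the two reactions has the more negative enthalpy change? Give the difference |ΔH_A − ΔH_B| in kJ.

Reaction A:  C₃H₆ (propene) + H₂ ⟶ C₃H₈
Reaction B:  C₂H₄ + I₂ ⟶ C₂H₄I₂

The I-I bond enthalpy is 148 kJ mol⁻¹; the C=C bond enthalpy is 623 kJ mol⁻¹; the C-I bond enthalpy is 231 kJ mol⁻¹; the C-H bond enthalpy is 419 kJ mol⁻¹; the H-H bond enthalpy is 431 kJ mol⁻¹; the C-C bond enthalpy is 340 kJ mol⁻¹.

Reaction A:
  Bonds broken (reactants):
    C-C: 1 × 340 = 340
    C-H: 6 × 419 = 2514
    C=C: 1 × 623 = 623
    H-H: 1 × 431 = 431
    Σ(broken) = 3908 kJ
  Bonds formed (products):
    C-C: 2 × 340 = 680
    C-H: 8 × 419 = 3352
    Σ(formed) = 4032 kJ
  ΔH_A = 3908 − 4032 = −124 kJ
Reaction B:
  Bonds broken (reactants):
    C-H: 4 × 419 = 1676
    C=C: 1 × 623 = 623
    I-I: 1 × 148 = 148
    Σ(broken) = 2447 kJ
  Bonds formed (products):
    C-C: 1 × 340 = 340
    C-H: 4 × 419 = 1676
    C-I: 2 × 231 = 462
    Σ(formed) = 2478 kJ
  ΔH_B = 2447 − 2478 = −31 kJ
ΔH_A − ΔH_B = −93 kJ, so reaction A has the more negative ΔH; |ΔH_A − ΔH_B| = 93 kJ.

Reaction A, by 93 kJ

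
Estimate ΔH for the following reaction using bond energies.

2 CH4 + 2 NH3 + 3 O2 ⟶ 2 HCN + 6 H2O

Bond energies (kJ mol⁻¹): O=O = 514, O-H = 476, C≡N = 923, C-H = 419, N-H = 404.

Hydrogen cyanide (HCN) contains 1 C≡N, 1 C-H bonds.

ΔH ≈ −1078 kJ

Bonds broken (reactants):
  C-H: 8 × 419 = 3352
  N-H: 6 × 404 = 2424
  O=O: 3 × 514 = 1542
  Σ(broken) = 7318 kJ
Bonds formed (products):
  C≡N: 2 × 923 = 1846
  C-H: 2 × 419 = 838
  O-H: 12 × 476 = 5712
  Σ(formed) = 8396 kJ
ΔH = Σ(broken) − Σ(formed) = 7318 − 8396 = −1078 kJ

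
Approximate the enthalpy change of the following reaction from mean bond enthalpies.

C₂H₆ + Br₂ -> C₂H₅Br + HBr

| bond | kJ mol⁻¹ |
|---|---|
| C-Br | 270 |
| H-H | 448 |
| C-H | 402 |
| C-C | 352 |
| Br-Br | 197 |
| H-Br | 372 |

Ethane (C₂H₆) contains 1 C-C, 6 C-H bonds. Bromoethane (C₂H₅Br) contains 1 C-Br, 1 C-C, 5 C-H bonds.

Bonds broken (reactants):
  Br-Br: 1 × 197 = 197
  C-C: 1 × 352 = 352
  C-H: 6 × 402 = 2412
  Σ(broken) = 2961 kJ
Bonds formed (products):
  C-Br: 1 × 270 = 270
  C-C: 1 × 352 = 352
  C-H: 5 × 402 = 2010
  H-Br: 1 × 372 = 372
  Σ(formed) = 3004 kJ
ΔH = Σ(broken) − Σ(formed) = 2961 − 3004 = −43 kJ

ΔH ≈ −43 kJ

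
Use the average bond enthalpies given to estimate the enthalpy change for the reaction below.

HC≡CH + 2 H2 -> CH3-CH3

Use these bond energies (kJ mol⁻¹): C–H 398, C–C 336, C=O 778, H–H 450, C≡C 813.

Bonds broken (reactants):
  C≡C: 1 × 813 = 813
  C–H: 2 × 398 = 796
  H–H: 2 × 450 = 900
  Σ(broken) = 2509 kJ
Bonds formed (products):
  C–C: 1 × 336 = 336
  C–H: 6 × 398 = 2388
  Σ(formed) = 2724 kJ
ΔH = Σ(broken) − Σ(formed) = 2509 − 2724 = −215 kJ

ΔH ≈ −215 kJ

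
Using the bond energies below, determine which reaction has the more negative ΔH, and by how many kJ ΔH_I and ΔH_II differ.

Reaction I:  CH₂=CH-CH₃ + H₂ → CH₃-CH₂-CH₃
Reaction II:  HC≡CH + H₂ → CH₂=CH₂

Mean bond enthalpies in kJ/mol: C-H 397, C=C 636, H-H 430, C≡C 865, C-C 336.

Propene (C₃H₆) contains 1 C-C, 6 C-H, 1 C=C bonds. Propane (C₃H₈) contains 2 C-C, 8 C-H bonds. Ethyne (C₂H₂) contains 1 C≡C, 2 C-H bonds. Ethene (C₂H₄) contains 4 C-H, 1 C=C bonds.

Reaction I:
  Bonds broken (reactants):
    C-C: 1 × 336 = 336
    C-H: 6 × 397 = 2382
    C=C: 1 × 636 = 636
    H-H: 1 × 430 = 430
    Σ(broken) = 3784 kJ
  Bonds formed (products):
    C-C: 2 × 336 = 672
    C-H: 8 × 397 = 3176
    Σ(formed) = 3848 kJ
  ΔH_I = 3784 − 3848 = −64 kJ
Reaction II:
  Bonds broken (reactants):
    C≡C: 1 × 865 = 865
    C-H: 2 × 397 = 794
    H-H: 1 × 430 = 430
    Σ(broken) = 2089 kJ
  Bonds formed (products):
    C-H: 4 × 397 = 1588
    C=C: 1 × 636 = 636
    Σ(formed) = 2224 kJ
  ΔH_II = 2089 − 2224 = −135 kJ
ΔH_I − ΔH_II = +71 kJ, so reaction II has the more negative ΔH; |ΔH_I − ΔH_II| = 71 kJ.

Reaction II, by 71 kJ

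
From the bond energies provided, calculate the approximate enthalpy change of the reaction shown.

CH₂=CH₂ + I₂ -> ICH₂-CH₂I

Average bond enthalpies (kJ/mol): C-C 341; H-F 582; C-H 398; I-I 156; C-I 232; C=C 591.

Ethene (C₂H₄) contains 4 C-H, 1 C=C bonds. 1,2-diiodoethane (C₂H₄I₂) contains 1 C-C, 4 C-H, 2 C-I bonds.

ΔH ≈ −58 kJ

Bonds broken (reactants):
  C-H: 4 × 398 = 1592
  C=C: 1 × 591 = 591
  I-I: 1 × 156 = 156
  Σ(broken) = 2339 kJ
Bonds formed (products):
  C-C: 1 × 341 = 341
  C-H: 4 × 398 = 1592
  C-I: 2 × 232 = 464
  Σ(formed) = 2397 kJ
ΔH = Σ(broken) − Σ(formed) = 2339 − 2397 = −58 kJ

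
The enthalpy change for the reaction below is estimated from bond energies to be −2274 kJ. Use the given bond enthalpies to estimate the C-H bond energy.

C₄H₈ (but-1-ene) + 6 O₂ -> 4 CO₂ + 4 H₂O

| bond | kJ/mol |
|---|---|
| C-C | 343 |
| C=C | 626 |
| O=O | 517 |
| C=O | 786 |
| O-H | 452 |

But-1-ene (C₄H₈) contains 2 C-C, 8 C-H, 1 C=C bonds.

Let D be the C-H bond energy.
Σ(broken) = 2×343 + 8×D + 1×626 + 6×517 = 4414 + 8D
Σ(formed) = 8×786 + 8×452 = 9904
ΔH = Σ(broken) − Σ(formed) = (4414 + 8D) − (9904) = −5490 + 8D
Setting this equal to −2274 kJ gives 8D = 3216, so D = 402 kJ/mol.

D(C-H) ≈ 402 kJ/mol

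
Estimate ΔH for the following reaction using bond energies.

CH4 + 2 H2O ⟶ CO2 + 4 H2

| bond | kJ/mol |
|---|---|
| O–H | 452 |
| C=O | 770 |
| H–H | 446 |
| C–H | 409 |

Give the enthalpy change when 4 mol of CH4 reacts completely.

ΔH = +480 kJ

Bonds broken (reactants):
  C–H: 4 × 409 = 1636
  O–H: 4 × 452 = 1808
  Σ(broken) = 3444 kJ
Bonds formed (products):
  C=O: 2 × 770 = 1540
  H–H: 4 × 446 = 1784
  Σ(formed) = 3324 kJ
ΔH = Σ(broken) − Σ(formed) = 3444 − 3324 = +120 kJ
For 4× the reaction as written: 4 × (+120) = +480 kJ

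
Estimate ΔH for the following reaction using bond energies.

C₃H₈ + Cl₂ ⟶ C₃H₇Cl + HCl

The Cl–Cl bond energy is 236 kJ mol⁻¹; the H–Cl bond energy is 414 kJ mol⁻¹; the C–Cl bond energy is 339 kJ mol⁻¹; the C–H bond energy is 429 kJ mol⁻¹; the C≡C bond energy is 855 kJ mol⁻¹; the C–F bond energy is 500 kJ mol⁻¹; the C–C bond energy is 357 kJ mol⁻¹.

Bonds broken (reactants):
  C–C: 2 × 357 = 714
  C–H: 8 × 429 = 3432
  Cl–Cl: 1 × 236 = 236
  Σ(broken) = 4382 kJ
Bonds formed (products):
  C–C: 2 × 357 = 714
  C–Cl: 1 × 339 = 339
  C–H: 7 × 429 = 3003
  H–Cl: 1 × 414 = 414
  Σ(formed) = 4470 kJ
ΔH = Σ(broken) − Σ(formed) = 4382 − 4470 = −88 kJ

ΔH ≈ −88 kJ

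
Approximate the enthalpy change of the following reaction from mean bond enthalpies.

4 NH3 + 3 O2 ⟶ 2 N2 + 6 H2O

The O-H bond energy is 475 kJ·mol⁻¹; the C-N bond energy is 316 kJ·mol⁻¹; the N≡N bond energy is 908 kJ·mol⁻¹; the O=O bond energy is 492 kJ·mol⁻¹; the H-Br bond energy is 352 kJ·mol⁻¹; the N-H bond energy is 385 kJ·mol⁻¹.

ΔH ≈ −1420 kJ

Bonds broken (reactants):
  N-H: 12 × 385 = 4620
  O=O: 3 × 492 = 1476
  Σ(broken) = 6096 kJ
Bonds formed (products):
  N≡N: 2 × 908 = 1816
  O-H: 12 × 475 = 5700
  Σ(formed) = 7516 kJ
ΔH = Σ(broken) − Σ(formed) = 6096 − 7516 = −1420 kJ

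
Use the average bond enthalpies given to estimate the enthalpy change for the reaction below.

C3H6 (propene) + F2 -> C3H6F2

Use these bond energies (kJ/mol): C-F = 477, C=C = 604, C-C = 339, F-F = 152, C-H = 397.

ΔH ≈ −537 kJ

Bonds broken (reactants):
  C-C: 1 × 339 = 339
  C-H: 6 × 397 = 2382
  C=C: 1 × 604 = 604
  F-F: 1 × 152 = 152
  Σ(broken) = 3477 kJ
Bonds formed (products):
  C-C: 2 × 339 = 678
  C-F: 2 × 477 = 954
  C-H: 6 × 397 = 2382
  Σ(formed) = 4014 kJ
ΔH = Σ(broken) − Σ(formed) = 3477 − 4014 = −537 kJ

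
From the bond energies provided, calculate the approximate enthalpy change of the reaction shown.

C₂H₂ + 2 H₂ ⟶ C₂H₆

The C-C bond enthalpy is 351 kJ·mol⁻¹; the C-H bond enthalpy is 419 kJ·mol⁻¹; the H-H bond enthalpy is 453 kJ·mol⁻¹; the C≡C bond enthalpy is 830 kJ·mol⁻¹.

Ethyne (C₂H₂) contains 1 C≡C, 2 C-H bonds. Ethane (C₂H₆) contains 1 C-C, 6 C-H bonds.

ΔH ≈ −291 kJ

Bonds broken (reactants):
  C≡C: 1 × 830 = 830
  C-H: 2 × 419 = 838
  H-H: 2 × 453 = 906
  Σ(broken) = 2574 kJ
Bonds formed (products):
  C-C: 1 × 351 = 351
  C-H: 6 × 419 = 2514
  Σ(formed) = 2865 kJ
ΔH = Σ(broken) − Σ(formed) = 2574 − 2865 = −291 kJ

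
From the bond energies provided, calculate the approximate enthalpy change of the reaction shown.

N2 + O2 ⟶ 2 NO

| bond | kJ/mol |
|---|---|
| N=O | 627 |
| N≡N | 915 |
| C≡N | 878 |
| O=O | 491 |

Bonds broken (reactants):
  N≡N: 1 × 915 = 915
  O=O: 1 × 491 = 491
  Σ(broken) = 1406 kJ
Bonds formed (products):
  N=O: 2 × 627 = 1254
  Σ(formed) = 1254 kJ
ΔH = Σ(broken) − Σ(formed) = 1406 − 1254 = +152 kJ

ΔH ≈ +152 kJ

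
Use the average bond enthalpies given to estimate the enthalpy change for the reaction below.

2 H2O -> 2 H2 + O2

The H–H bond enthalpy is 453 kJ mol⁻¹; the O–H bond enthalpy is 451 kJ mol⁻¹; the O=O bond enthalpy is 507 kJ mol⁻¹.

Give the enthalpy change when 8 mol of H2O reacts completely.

ΔH = +1564 kJ

Bonds broken (reactants):
  O–H: 4 × 451 = 1804
  Σ(broken) = 1804 kJ
Bonds formed (products):
  H–H: 2 × 453 = 906
  O=O: 1 × 507 = 507
  Σ(formed) = 1413 kJ
ΔH = Σ(broken) − Σ(formed) = 1804 − 1413 = +391 kJ
For 4× the reaction as written: 4 × (+391) = +1564 kJ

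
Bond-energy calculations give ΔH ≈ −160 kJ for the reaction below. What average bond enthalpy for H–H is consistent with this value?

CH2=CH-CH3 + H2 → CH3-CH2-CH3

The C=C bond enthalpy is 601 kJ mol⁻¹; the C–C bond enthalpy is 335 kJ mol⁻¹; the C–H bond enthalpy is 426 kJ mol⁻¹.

Let D be the H–H bond energy.
Σ(broken) = 1×335 + 6×426 + 1×601 + 1×D = 3492 + D
Σ(formed) = 2×335 + 8×426 = 4078
ΔH = Σ(broken) − Σ(formed) = (3492 + D) − (4078) = −586 + D
Setting this equal to −160 kJ gives D = 426 kJ/mol.

D(H–H) ≈ 426 kJ/mol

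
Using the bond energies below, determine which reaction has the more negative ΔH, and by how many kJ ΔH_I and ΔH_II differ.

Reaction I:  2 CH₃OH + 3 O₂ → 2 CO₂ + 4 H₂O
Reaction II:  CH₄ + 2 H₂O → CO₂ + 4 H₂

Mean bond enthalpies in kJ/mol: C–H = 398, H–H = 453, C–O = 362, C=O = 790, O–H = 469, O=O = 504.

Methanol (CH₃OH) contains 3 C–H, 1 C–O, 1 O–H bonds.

Reaction I:
  Bonds broken (reactants):
    C–H: 6 × 398 = 2388
    C–O: 2 × 362 = 724
    O–H: 2 × 469 = 938
    O=O: 3 × 504 = 1512
    Σ(broken) = 5562 kJ
  Bonds formed (products):
    C=O: 4 × 790 = 3160
    O–H: 8 × 469 = 3752
    Σ(formed) = 6912 kJ
  ΔH_I = 5562 − 6912 = −1350 kJ
Reaction II:
  Bonds broken (reactants):
    C–H: 4 × 398 = 1592
    O–H: 4 × 469 = 1876
    Σ(broken) = 3468 kJ
  Bonds formed (products):
    C=O: 2 × 790 = 1580
    H–H: 4 × 453 = 1812
    Σ(formed) = 3392 kJ
  ΔH_II = 3468 − 3392 = +76 kJ
ΔH_I − ΔH_II = −1426 kJ, so reaction I has the more negative ΔH; |ΔH_I − ΔH_II| = 1426 kJ.

Reaction I, by 1426 kJ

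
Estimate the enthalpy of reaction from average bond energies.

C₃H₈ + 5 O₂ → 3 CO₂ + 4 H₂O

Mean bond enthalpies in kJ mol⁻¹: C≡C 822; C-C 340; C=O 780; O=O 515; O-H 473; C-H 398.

Bonds broken (reactants):
  C-C: 2 × 340 = 680
  C-H: 8 × 398 = 3184
  O=O: 5 × 515 = 2575
  Σ(broken) = 6439 kJ
Bonds formed (products):
  C=O: 6 × 780 = 4680
  O-H: 8 × 473 = 3784
  Σ(formed) = 8464 kJ
ΔH = Σ(broken) − Σ(formed) = 6439 − 8464 = −2025 kJ

ΔH ≈ −2025 kJ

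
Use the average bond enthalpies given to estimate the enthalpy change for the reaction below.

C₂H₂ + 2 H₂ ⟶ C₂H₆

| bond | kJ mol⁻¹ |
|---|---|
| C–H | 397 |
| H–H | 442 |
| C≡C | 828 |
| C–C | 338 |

ΔH ≈ −214 kJ

Bonds broken (reactants):
  C≡C: 1 × 828 = 828
  C–H: 2 × 397 = 794
  H–H: 2 × 442 = 884
  Σ(broken) = 2506 kJ
Bonds formed (products):
  C–C: 1 × 338 = 338
  C–H: 6 × 397 = 2382
  Σ(formed) = 2720 kJ
ΔH = Σ(broken) − Σ(formed) = 2506 − 2720 = −214 kJ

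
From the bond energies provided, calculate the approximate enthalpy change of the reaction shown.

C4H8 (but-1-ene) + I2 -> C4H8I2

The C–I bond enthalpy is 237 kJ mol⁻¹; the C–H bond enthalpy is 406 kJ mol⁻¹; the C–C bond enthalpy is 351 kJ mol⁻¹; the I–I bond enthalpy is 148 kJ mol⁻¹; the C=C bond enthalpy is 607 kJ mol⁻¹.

ΔH ≈ −70 kJ

Bonds broken (reactants):
  C–C: 2 × 351 = 702
  C–H: 8 × 406 = 3248
  C=C: 1 × 607 = 607
  I–I: 1 × 148 = 148
  Σ(broken) = 4705 kJ
Bonds formed (products):
  C–C: 3 × 351 = 1053
  C–H: 8 × 406 = 3248
  C–I: 2 × 237 = 474
  Σ(formed) = 4775 kJ
ΔH = Σ(broken) − Σ(formed) = 4705 − 4775 = −70 kJ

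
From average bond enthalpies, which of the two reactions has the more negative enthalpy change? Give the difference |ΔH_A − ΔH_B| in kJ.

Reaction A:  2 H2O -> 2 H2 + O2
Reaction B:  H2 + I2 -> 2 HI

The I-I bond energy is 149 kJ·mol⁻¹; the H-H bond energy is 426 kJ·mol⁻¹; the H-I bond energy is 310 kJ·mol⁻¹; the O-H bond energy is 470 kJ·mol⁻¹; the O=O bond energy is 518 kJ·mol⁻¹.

Reaction B, by 555 kJ

Reaction A:
  Bonds broken (reactants):
    O-H: 4 × 470 = 1880
    Σ(broken) = 1880 kJ
  Bonds formed (products):
    H-H: 2 × 426 = 852
    O=O: 1 × 518 = 518
    Σ(formed) = 1370 kJ
  ΔH_A = 1880 − 1370 = +510 kJ
Reaction B:
  Bonds broken (reactants):
    H-H: 1 × 426 = 426
    I-I: 1 × 149 = 149
    Σ(broken) = 575 kJ
  Bonds formed (products):
    H-I: 2 × 310 = 620
    Σ(formed) = 620 kJ
  ΔH_B = 575 − 620 = −45 kJ
ΔH_A − ΔH_B = +555 kJ, so reaction B has the more negative ΔH; |ΔH_A − ΔH_B| = 555 kJ.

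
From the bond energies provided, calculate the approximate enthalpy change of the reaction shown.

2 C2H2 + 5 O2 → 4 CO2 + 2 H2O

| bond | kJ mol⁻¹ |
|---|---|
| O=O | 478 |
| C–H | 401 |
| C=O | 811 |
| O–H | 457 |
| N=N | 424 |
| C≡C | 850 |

Bonds broken (reactants):
  C≡C: 2 × 850 = 1700
  C–H: 4 × 401 = 1604
  O=O: 5 × 478 = 2390
  Σ(broken) = 5694 kJ
Bonds formed (products):
  C=O: 8 × 811 = 6488
  O–H: 4 × 457 = 1828
  Σ(formed) = 8316 kJ
ΔH = Σ(broken) − Σ(formed) = 5694 − 8316 = −2622 kJ

ΔH ≈ −2622 kJ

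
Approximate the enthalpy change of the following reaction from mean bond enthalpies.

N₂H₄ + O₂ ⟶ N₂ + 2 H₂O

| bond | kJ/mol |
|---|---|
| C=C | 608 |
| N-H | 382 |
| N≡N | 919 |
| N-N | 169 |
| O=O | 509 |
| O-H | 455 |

Bonds broken (reactants):
  N-H: 4 × 382 = 1528
  N-N: 1 × 169 = 169
  O=O: 1 × 509 = 509
  Σ(broken) = 2206 kJ
Bonds formed (products):
  N≡N: 1 × 919 = 919
  O-H: 4 × 455 = 1820
  Σ(formed) = 2739 kJ
ΔH = Σ(broken) − Σ(formed) = 2206 − 2739 = −533 kJ

ΔH ≈ −533 kJ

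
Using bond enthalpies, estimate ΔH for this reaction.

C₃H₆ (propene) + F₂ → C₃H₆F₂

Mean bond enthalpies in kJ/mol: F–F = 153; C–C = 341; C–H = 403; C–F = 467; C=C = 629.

ΔH ≈ −493 kJ

Bonds broken (reactants):
  C–C: 1 × 341 = 341
  C–H: 6 × 403 = 2418
  C=C: 1 × 629 = 629
  F–F: 1 × 153 = 153
  Σ(broken) = 3541 kJ
Bonds formed (products):
  C–C: 2 × 341 = 682
  C–F: 2 × 467 = 934
  C–H: 6 × 403 = 2418
  Σ(formed) = 4034 kJ
ΔH = Σ(broken) − Σ(formed) = 3541 − 4034 = −493 kJ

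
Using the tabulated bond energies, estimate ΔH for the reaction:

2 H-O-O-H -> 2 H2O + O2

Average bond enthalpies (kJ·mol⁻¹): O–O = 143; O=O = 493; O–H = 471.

Bonds broken (reactants):
  O–H: 4 × 471 = 1884
  O–O: 2 × 143 = 286
  Σ(broken) = 2170 kJ
Bonds formed (products):
  O–H: 4 × 471 = 1884
  O=O: 1 × 493 = 493
  Σ(formed) = 2377 kJ
ΔH = Σ(broken) − Σ(formed) = 2170 − 2377 = −207 kJ

ΔH ≈ −207 kJ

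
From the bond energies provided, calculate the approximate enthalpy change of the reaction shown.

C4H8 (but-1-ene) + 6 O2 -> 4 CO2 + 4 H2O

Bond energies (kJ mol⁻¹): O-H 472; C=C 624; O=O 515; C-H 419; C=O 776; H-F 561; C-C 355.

ΔH ≈ −2208 kJ

Bonds broken (reactants):
  C-C: 2 × 355 = 710
  C-H: 8 × 419 = 3352
  C=C: 1 × 624 = 624
  O=O: 6 × 515 = 3090
  Σ(broken) = 7776 kJ
Bonds formed (products):
  C=O: 8 × 776 = 6208
  O-H: 8 × 472 = 3776
  Σ(formed) = 9984 kJ
ΔH = Σ(broken) − Σ(formed) = 7776 − 9984 = −2208 kJ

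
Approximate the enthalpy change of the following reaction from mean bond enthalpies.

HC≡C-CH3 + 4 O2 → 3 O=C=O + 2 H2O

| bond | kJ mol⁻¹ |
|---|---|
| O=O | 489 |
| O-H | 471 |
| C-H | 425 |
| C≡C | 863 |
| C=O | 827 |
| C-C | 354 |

ΔH ≈ −1973 kJ

Bonds broken (reactants):
  C≡C: 1 × 863 = 863
  C-C: 1 × 354 = 354
  C-H: 4 × 425 = 1700
  O=O: 4 × 489 = 1956
  Σ(broken) = 4873 kJ
Bonds formed (products):
  C=O: 6 × 827 = 4962
  O-H: 4 × 471 = 1884
  Σ(formed) = 6846 kJ
ΔH = Σ(broken) − Σ(formed) = 4873 − 6846 = −1973 kJ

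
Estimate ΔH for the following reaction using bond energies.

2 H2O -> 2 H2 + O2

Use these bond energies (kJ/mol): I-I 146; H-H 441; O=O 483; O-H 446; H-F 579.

Bonds broken (reactants):
  O-H: 4 × 446 = 1784
  Σ(broken) = 1784 kJ
Bonds formed (products):
  H-H: 2 × 441 = 882
  O=O: 1 × 483 = 483
  Σ(formed) = 1365 kJ
ΔH = Σ(broken) − Σ(formed) = 1784 − 1365 = +419 kJ

ΔH ≈ +419 kJ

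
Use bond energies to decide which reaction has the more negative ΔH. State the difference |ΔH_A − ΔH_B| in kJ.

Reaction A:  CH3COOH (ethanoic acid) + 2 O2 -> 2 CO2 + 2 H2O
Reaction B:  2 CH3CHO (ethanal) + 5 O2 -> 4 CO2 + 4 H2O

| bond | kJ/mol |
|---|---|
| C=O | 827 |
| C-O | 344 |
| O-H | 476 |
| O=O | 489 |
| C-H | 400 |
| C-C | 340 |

Reaction A:
  Bonds broken (reactants):
    C-C: 1 × 340 = 340
    C-H: 3 × 400 = 1200
    C-O: 1 × 344 = 344
    C=O: 1 × 827 = 827
    O-H: 1 × 476 = 476
    O=O: 2 × 489 = 978
    Σ(broken) = 4165 kJ
  Bonds formed (products):
    C=O: 4 × 827 = 3308
    O-H: 4 × 476 = 1904
    Σ(formed) = 5212 kJ
  ΔH_A = 4165 − 5212 = −1047 kJ
Reaction B:
  Bonds broken (reactants):
    C-C: 2 × 340 = 680
    C-H: 8 × 400 = 3200
    C=O: 2 × 827 = 1654
    O=O: 5 × 489 = 2445
    Σ(broken) = 7979 kJ
  Bonds formed (products):
    C=O: 8 × 827 = 6616
    O-H: 8 × 476 = 3808
    Σ(formed) = 10424 kJ
  ΔH_B = 7979 − 10424 = −2445 kJ
ΔH_A − ΔH_B = +1398 kJ, so reaction B has the more negative ΔH; |ΔH_A − ΔH_B| = 1398 kJ.

Reaction B, by 1398 kJ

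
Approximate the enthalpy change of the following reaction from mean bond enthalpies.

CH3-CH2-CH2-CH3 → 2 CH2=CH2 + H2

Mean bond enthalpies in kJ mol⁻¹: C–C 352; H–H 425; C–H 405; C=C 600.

Bonds broken (reactants):
  C–C: 3 × 352 = 1056
  C–H: 10 × 405 = 4050
  Σ(broken) = 5106 kJ
Bonds formed (products):
  C–H: 8 × 405 = 3240
  C=C: 2 × 600 = 1200
  H–H: 1 × 425 = 425
  Σ(formed) = 4865 kJ
ΔH = Σ(broken) − Σ(formed) = 5106 − 4865 = +241 kJ

ΔH ≈ +241 kJ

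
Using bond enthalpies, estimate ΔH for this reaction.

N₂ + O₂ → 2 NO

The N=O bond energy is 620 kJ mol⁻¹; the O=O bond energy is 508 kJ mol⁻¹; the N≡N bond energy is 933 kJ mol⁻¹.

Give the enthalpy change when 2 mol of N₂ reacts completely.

Bonds broken (reactants):
  N≡N: 1 × 933 = 933
  O=O: 1 × 508 = 508
  Σ(broken) = 1441 kJ
Bonds formed (products):
  N=O: 2 × 620 = 1240
  Σ(formed) = 1240 kJ
ΔH = Σ(broken) − Σ(formed) = 1441 − 1240 = +201 kJ
For 2× the reaction as written: 2 × (+201) = +402 kJ

ΔH = +402 kJ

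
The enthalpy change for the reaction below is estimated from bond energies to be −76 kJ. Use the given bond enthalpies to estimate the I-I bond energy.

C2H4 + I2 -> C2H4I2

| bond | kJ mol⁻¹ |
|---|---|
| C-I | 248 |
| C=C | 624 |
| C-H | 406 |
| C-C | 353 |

D(I-I) ≈ 149 kJ/mol

Let D be the I-I bond energy.
Σ(broken) = 4×406 + 1×624 + 1×D = 2248 + D
Σ(formed) = 1×353 + 4×406 + 2×248 = 2473
ΔH = Σ(broken) − Σ(formed) = (2248 + D) − (2473) = −225 + D
Setting this equal to −76 kJ gives D = 149 kJ/mol.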